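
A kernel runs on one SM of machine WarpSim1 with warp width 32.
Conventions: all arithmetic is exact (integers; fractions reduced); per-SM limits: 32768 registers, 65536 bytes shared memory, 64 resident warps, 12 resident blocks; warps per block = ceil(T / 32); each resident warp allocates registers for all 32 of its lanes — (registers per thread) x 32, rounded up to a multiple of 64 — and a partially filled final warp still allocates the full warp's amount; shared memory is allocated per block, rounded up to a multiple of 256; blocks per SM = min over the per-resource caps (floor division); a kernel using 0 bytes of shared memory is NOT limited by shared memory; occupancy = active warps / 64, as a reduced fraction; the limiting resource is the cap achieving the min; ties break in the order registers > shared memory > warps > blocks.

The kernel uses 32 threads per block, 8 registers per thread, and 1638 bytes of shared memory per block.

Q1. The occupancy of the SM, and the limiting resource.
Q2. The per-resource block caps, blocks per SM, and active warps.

Answer: occupancy 3/16, limited by blocks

registers: 128 blocks
shared memory: 36 blocks
warps: 64 blocks
blocks: 12 blocks

Answer: 12 blocks, 12 active warps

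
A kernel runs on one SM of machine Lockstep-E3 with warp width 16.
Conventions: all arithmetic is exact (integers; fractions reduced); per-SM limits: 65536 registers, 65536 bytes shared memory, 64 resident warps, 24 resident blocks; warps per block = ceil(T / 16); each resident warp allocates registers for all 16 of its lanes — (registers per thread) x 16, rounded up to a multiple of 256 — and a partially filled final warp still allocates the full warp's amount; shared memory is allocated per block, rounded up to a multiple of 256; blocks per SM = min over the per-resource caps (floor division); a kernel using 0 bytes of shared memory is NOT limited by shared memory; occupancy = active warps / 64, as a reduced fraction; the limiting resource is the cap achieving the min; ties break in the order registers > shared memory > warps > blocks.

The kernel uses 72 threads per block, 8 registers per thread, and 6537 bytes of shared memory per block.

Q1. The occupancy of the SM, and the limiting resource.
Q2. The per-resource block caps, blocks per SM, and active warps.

Answer: occupancy 45/64, limited by shared memory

registers: 51 blocks
shared memory: 9 blocks
warps: 12 blocks
blocks: 24 blocks

Answer: 9 blocks, 45 active warps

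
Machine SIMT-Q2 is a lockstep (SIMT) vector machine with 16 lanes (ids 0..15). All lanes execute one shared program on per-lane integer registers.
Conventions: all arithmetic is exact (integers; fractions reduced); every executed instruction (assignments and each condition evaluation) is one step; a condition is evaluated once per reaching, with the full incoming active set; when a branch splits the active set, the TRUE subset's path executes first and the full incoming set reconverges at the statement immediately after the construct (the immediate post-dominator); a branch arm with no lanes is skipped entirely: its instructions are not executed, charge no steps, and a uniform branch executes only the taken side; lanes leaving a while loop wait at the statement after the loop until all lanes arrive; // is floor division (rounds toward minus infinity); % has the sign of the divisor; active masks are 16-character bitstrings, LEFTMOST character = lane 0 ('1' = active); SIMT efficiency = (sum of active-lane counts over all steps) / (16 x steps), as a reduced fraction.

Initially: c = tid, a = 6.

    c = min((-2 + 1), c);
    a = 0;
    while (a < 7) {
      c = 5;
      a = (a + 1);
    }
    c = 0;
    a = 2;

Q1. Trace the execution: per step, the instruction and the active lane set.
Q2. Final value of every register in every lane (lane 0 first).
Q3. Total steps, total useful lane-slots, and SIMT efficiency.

step 0: c <- min((-2 + 1), c)        1111111111111111
step 1: a <- 0                       1111111111111111
step 2: eval (a < 7)                 1111111111111111
step 3: c <- 5                       1111111111111111
step 4: a <- (a + 1)                 1111111111111111
step 5: eval (a < 7)                 1111111111111111
step 6: c <- 5                       1111111111111111
step 7: a <- (a + 1)                 1111111111111111
step 8: eval (a < 7)                 1111111111111111
step 9: c <- 5                       1111111111111111
step 10: a <- (a + 1)                 1111111111111111
step 11: eval (a < 7)                 1111111111111111
step 12: c <- 5                       1111111111111111
step 13: a <- (a + 1)                 1111111111111111
step 14: eval (a < 7)                 1111111111111111
step 15: c <- 5                       1111111111111111
step 16: a <- (a + 1)                 1111111111111111
step 17: eval (a < 7)                 1111111111111111
step 18: c <- 5                       1111111111111111
step 19: a <- (a + 1)                 1111111111111111
step 20: eval (a < 7)                 1111111111111111
step 21: c <- 5                       1111111111111111
step 22: a <- (a + 1)                 1111111111111111
step 23: eval (a < 7)                 1111111111111111
step 24: c <- 0                       1111111111111111
step 25: a <- 2                       1111111111111111

Answer: 26 steps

c: 0,0,0,0,0,0,0,0,0,0,0,0,0,0,0,0
a: 2,2,2,2,2,2,2,2,2,2,2,2,2,2,2,2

steps = 26; useful = 416; efficiency = 416/416 = 1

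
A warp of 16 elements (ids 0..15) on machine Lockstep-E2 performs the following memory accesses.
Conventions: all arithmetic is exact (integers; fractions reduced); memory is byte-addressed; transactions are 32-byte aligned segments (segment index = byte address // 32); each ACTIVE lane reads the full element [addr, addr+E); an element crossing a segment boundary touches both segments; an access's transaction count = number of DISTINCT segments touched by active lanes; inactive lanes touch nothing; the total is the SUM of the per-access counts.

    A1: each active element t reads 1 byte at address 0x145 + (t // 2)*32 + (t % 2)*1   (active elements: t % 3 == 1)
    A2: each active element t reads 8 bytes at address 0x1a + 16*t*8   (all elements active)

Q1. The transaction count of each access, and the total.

A1: 5 transactions
A2: 32 transactions

Answer: 5,32; total 37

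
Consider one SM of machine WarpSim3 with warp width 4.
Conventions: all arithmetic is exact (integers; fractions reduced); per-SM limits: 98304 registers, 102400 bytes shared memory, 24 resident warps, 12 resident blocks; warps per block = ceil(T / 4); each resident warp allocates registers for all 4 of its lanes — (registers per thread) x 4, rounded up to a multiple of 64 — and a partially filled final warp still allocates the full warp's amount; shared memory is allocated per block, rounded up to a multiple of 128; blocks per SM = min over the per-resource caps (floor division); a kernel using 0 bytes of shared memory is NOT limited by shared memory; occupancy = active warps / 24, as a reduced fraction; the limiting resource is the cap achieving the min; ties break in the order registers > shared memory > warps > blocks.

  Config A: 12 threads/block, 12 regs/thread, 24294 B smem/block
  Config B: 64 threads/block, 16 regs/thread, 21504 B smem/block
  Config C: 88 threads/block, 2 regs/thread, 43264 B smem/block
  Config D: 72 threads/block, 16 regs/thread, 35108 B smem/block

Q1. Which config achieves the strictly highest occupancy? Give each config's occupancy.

occupancies: A 1/2, B 2/3, C 11/12, D 3/4

Answer: C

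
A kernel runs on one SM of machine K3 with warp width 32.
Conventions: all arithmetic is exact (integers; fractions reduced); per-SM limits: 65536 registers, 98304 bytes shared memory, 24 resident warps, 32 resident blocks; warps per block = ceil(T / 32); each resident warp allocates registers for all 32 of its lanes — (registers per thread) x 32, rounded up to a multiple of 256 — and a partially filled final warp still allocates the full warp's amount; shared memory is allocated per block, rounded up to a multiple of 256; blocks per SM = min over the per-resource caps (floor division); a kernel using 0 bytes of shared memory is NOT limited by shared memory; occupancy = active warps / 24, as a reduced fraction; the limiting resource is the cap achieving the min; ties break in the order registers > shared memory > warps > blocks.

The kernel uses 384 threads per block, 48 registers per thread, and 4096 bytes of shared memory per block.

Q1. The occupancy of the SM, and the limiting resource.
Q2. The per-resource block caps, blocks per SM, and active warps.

Answer: occupancy 1, limited by warps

registers: 3 blocks
shared memory: 24 blocks
warps: 2 blocks
blocks: 32 blocks

Answer: 2 blocks, 24 active warps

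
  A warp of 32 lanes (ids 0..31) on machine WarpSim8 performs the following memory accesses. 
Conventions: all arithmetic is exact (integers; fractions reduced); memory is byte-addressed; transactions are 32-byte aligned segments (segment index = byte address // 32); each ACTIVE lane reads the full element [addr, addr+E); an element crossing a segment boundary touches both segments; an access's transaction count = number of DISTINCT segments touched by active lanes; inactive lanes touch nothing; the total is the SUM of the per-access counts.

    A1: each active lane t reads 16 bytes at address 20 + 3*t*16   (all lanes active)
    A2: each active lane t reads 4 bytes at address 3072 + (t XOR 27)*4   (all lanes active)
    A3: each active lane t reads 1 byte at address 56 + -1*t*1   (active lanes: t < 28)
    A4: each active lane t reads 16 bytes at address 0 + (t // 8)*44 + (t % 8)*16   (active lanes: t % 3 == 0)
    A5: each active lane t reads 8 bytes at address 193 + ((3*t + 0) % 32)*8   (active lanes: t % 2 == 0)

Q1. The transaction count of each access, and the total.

A1: 48 transactions
A2: 4 transactions
A3: 2 transactions
A4: 8 transactions
A5: 8 transactions

Answer: 48,4,2,8,8; total 70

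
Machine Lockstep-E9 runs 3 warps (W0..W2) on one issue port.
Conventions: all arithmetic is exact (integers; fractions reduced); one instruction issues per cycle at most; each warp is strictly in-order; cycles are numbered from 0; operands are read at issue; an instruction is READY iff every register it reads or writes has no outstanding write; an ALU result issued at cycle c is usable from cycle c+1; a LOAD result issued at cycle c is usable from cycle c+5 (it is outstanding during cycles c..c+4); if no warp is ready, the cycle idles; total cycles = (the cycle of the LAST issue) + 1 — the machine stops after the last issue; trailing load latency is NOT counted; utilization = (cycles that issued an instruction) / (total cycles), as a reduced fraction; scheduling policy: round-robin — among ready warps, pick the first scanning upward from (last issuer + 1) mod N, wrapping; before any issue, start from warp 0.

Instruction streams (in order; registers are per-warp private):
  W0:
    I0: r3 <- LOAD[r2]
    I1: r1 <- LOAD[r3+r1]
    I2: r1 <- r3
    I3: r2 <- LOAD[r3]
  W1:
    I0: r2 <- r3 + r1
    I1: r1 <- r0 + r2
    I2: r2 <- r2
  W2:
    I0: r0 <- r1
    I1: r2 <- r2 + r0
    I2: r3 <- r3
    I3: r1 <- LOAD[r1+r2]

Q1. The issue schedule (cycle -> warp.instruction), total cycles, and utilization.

cycle 0: W0.I0
cycle 1: W1.I0
cycle 2: W2.I0
cycle 3: W1.I1
cycle 4: W2.I1
cycle 5: W0.I1
cycle 6: W1.I2
cycle 7: W2.I2
cycle 8: W2.I3
cycle 9: idle
cycle 10: W0.I2
cycle 11: W0.I3

Answer: 12 cycles, utilization 11/12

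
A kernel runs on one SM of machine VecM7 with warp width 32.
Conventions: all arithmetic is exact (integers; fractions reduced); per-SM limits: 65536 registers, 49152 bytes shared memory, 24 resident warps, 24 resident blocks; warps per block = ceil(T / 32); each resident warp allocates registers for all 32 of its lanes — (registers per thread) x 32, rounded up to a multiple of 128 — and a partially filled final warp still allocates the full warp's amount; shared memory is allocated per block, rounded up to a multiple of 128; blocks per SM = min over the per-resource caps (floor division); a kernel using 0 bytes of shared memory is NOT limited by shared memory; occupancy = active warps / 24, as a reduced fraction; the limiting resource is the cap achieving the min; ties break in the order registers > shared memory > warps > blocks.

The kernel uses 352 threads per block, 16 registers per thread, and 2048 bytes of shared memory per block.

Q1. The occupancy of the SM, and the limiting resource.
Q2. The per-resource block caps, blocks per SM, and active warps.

Answer: occupancy 11/12, limited by warps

registers: 11 blocks
shared memory: 24 blocks
warps: 2 blocks
blocks: 24 blocks

Answer: 2 blocks, 22 active warps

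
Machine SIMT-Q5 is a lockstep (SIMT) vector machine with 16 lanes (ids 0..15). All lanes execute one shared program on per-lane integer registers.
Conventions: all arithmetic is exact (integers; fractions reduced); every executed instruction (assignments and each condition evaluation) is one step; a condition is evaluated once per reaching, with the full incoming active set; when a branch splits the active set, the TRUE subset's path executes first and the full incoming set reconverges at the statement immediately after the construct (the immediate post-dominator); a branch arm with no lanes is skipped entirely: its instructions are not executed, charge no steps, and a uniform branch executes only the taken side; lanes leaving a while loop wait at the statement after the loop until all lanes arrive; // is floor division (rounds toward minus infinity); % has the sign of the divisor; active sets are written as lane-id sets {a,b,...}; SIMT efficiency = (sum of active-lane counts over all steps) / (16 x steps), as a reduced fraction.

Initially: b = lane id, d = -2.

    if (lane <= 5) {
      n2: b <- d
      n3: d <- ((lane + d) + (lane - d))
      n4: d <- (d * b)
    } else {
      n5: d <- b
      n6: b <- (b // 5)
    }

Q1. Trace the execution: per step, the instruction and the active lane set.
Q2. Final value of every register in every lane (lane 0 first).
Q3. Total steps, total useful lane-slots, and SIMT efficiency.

step 0: eval (lane <= 5)             {0,1,2,3,4,5,6,7,8,9,10,11,12,13,14,15}
step 1: b <- d                       {0,1,2,3,4,5}
step 2: d <- ((lane + d) + (lane - d)) {0,1,2,3,4,5}
step 3: d <- (d * b)                 {0,1,2,3,4,5}
step 4: d <- b                       {6,7,8,9,10,11,12,13,14,15}
step 5: b <- (b // 5)                {6,7,8,9,10,11,12,13,14,15}

Answer: 6 steps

b: -2,-2,-2,-2,-2,-2,1,1,1,1,2,2,2,2,2,3
d: 0,-4,-8,-12,-16,-20,6,7,8,9,10,11,12,13,14,15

steps = 6; useful = 54; efficiency = 54/96 = 9/16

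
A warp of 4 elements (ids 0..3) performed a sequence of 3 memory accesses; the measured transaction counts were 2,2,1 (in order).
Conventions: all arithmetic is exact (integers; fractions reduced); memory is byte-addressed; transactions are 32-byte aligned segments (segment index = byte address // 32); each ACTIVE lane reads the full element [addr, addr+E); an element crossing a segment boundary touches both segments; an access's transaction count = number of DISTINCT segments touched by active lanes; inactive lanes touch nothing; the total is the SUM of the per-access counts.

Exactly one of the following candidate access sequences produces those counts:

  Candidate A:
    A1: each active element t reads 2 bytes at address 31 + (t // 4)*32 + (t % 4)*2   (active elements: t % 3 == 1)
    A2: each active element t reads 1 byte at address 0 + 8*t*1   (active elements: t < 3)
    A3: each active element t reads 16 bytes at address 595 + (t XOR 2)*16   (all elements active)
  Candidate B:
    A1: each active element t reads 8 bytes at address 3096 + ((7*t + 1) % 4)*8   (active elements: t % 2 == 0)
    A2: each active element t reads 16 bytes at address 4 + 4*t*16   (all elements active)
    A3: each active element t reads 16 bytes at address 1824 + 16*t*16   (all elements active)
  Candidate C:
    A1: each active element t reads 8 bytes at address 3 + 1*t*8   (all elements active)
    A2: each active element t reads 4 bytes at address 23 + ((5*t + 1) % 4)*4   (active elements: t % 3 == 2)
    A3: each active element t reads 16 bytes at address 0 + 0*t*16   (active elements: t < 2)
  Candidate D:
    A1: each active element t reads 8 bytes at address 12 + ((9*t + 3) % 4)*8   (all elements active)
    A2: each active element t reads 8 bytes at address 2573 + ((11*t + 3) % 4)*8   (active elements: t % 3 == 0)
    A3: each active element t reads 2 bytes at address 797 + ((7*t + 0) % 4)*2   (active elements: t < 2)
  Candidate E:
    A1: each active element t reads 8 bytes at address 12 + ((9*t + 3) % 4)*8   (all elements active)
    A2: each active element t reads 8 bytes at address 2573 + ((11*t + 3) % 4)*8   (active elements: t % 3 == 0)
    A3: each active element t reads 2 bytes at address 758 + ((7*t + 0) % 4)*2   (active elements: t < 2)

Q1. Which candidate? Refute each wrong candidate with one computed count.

A: A1 gives 1 transaction, not 2
B: A1 gives 1 transaction, not 2
C: A2 gives 1 transaction, not 2
D: A3 gives 2 transactions, not 1
E: all counts match (2,2,1)

Answer: E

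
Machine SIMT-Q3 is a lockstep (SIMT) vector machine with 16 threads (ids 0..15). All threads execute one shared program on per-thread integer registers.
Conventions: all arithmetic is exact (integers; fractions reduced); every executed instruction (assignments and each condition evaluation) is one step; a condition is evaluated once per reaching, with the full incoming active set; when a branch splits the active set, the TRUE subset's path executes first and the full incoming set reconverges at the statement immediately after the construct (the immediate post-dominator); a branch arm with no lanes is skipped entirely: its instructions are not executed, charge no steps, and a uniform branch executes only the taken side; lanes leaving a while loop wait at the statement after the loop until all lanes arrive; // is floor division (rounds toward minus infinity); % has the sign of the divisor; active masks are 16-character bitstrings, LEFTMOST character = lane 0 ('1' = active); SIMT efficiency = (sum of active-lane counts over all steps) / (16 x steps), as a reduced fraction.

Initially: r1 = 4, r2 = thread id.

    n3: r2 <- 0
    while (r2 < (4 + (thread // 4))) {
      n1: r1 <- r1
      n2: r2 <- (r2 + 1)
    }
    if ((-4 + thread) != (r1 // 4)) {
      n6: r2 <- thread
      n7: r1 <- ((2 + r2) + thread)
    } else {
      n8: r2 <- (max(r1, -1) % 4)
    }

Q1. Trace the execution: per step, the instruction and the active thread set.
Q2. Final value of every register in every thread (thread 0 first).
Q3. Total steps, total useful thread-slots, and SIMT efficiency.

step 0: r2 <- 0                      1111111111111111
step 1: eval (r2 < (4 + (thread // 4))) 1111111111111111
step 2: r1 <- r1                     1111111111111111
step 3: r2 <- (r2 + 1)               1111111111111111
step 4: eval (r2 < (4 + (thread // 4))) 1111111111111111
step 5: r1 <- r1                     1111111111111111
step 6: r2 <- (r2 + 1)               1111111111111111
step 7: eval (r2 < (4 + (thread // 4))) 1111111111111111
step 8: r1 <- r1                     1111111111111111
step 9: r2 <- (r2 + 1)               1111111111111111
step 10: eval (r2 < (4 + (thread // 4))) 1111111111111111
step 11: r1 <- r1                     1111111111111111
step 12: r2 <- (r2 + 1)               1111111111111111
step 13: eval (r2 < (4 + (thread // 4))) 1111111111111111
step 14: r1 <- r1                     0000111111111111
step 15: r2 <- (r2 + 1)               0000111111111111
step 16: eval (r2 < (4 + (thread // 4))) 0000111111111111
step 17: r1 <- r1                     0000000011111111
step 18: r2 <- (r2 + 1)               0000000011111111
step 19: eval (r2 < (4 + (thread // 4))) 0000000011111111
step 20: r1 <- r1                     0000000000001111
step 21: r2 <- (r2 + 1)               0000000000001111
step 22: eval (r2 < (4 + (thread // 4))) 0000000000001111
step 23: eval ((-4 + thread) != (r1 // 4)) 1111111111111111
step 24: r2 <- thread                 1111101111111111
step 25: r1 <- ((2 + r2) + thread)    1111101111111111
step 26: r2 <- (max(r1, -1) % 4)      0000010000000000

Answer: 27 steps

r1: 2,4,6,8,10,4,14,16,18,20,22,24,26,28,30,32
r2: 0,1,2,3,4,0,6,7,8,9,10,11,12,13,14,15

steps = 27; useful = 343; efficiency = 343/432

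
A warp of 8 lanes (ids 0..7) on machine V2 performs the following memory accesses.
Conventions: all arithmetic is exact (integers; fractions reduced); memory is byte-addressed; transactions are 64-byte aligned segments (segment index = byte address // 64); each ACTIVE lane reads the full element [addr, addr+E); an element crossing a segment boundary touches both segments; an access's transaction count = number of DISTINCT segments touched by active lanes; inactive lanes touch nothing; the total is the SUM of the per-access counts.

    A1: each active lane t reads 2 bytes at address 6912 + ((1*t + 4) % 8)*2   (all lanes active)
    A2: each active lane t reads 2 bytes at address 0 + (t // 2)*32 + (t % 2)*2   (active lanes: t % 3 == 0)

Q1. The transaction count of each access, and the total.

A1: 1 transaction
A2: 2 transactions

Answer: 1,2; total 3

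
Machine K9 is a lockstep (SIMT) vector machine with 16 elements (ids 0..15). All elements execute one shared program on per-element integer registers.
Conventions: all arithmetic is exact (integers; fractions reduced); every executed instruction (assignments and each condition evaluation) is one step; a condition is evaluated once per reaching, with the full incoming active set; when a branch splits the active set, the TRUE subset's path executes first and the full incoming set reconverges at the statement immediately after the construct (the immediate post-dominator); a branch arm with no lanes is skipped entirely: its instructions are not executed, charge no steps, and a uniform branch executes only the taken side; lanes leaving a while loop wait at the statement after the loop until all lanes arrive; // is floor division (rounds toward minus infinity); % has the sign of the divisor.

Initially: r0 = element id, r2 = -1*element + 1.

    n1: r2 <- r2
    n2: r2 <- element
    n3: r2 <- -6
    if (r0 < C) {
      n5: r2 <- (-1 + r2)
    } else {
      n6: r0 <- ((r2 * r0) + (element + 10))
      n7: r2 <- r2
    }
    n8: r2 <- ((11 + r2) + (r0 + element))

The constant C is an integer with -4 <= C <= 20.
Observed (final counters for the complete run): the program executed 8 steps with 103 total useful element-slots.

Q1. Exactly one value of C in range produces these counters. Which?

Answer: C = 9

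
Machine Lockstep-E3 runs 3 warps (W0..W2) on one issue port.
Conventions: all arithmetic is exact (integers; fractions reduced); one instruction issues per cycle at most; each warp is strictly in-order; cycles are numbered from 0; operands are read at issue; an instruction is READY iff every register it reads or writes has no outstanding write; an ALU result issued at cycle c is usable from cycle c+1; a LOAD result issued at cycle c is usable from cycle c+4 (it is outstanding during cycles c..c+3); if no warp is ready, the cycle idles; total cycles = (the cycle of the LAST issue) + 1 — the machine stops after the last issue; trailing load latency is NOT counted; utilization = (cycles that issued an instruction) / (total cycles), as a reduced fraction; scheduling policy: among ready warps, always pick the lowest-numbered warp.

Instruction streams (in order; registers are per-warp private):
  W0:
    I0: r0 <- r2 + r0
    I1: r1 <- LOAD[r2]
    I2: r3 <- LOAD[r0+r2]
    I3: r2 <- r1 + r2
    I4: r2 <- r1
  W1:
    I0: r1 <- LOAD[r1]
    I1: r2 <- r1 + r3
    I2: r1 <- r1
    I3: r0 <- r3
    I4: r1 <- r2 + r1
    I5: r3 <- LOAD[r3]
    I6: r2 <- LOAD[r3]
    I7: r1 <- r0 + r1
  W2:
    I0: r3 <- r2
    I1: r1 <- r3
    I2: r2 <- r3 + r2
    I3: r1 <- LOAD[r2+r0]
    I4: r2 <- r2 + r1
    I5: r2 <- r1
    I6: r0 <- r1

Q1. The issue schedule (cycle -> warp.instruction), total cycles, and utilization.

cycle 0: W0.I0
cycle 1: W0.I1
cycle 2: W0.I2
cycle 3: W1.I0
cycle 4: W2.I0
cycle 5: W0.I3
cycle 6: W0.I4
cycle 7: W1.I1
cycle 8: W1.I2
cycle 9: W1.I3
cycle 10: W1.I4
cycle 11: W1.I5
cycle 12: W2.I1
cycle 13: W2.I2
cycle 14: W2.I3
cycle 15: W1.I6
cycle 16: W1.I7
cycle 17: idle
cycle 18: W2.I4
cycle 19: W2.I5
cycle 20: W2.I6

Answer: 21 cycles, utilization 20/21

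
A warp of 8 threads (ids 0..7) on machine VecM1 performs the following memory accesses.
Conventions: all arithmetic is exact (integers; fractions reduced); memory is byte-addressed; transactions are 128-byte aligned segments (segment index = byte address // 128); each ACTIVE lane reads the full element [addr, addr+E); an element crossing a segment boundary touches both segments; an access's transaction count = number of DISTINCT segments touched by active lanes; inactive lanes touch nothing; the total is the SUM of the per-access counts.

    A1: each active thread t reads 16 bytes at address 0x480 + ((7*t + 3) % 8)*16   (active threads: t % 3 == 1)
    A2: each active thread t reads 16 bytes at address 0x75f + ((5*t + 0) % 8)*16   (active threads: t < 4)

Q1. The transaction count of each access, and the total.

A1: 1 transaction
A2: 2 transactions

Answer: 1,2; total 3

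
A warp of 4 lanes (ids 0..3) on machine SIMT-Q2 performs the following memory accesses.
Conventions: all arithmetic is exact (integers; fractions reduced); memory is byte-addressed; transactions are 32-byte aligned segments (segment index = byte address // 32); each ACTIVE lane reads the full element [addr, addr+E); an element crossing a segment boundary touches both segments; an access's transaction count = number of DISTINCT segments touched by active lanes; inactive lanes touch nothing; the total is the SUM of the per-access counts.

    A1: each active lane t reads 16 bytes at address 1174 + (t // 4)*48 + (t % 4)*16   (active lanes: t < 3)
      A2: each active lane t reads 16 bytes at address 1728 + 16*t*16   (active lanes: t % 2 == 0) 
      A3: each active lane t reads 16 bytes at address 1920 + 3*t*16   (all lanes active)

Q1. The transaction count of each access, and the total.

A1: 3 transactions
A2: 2 transactions
A3: 4 transactions

Answer: 3,2,4; total 9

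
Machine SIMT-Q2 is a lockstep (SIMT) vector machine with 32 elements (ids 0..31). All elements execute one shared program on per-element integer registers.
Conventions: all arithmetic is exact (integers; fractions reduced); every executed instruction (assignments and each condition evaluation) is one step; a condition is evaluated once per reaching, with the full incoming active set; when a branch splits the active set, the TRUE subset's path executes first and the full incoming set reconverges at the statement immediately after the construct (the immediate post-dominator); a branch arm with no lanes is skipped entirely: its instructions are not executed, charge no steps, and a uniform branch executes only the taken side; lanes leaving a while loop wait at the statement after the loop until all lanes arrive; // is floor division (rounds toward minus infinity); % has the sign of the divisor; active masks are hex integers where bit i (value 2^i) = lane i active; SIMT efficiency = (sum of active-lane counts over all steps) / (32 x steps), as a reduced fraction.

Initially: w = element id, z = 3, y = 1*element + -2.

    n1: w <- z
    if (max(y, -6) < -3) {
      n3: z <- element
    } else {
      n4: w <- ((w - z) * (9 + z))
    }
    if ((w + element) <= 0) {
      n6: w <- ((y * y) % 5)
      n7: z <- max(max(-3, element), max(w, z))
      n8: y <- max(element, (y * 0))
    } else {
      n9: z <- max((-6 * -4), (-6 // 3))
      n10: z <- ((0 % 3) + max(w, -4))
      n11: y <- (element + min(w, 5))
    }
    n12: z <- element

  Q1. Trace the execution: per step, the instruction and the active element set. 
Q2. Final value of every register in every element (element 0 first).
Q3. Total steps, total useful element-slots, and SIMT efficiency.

step 0: w <- z                       0xffffffff
step 1: eval (max(y, -6) < -3)       0xffffffff
step 2: w <- ((w - z) * (9 + z))     0xffffffff
step 3: eval ((w + element) <= 0)    0xffffffff
step 4: w <- ((y * y) % 5)           0x00000001
step 5: z <- max(max(-3, element), max(w, z)) 0x00000001
step 6: y <- max(element, (y * 0))   0x00000001
step 7: z <- max((-6 * -4), (-6 // 3)) 0xfffffffe
step 8: z <- ((0 % 3) + max(w, -4))  0xfffffffe
step 9: y <- (element + min(w, 5))   0xfffffffe
step 10: z <- element                 0xffffffff

Answer: 11 steps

w: 4,0,0,0,0,0,0,0,0,0,0,0,0,0,0,0,0,0,0,0,0,0,0,0,0,0,0,0,0,0,0,0
z: 0,1,2,3,4,5,6,7,8,9,10,11,12,13,14,15,16,17,18,19,20,21,22,23,24,25,26,27,28,29,30,31
y: 0,1,2,3,4,5,6,7,8,9,10,11,12,13,14,15,16,17,18,19,20,21,22,23,24,25,26,27,28,29,30,31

steps = 11; useful = 256; efficiency = 256/352 = 8/11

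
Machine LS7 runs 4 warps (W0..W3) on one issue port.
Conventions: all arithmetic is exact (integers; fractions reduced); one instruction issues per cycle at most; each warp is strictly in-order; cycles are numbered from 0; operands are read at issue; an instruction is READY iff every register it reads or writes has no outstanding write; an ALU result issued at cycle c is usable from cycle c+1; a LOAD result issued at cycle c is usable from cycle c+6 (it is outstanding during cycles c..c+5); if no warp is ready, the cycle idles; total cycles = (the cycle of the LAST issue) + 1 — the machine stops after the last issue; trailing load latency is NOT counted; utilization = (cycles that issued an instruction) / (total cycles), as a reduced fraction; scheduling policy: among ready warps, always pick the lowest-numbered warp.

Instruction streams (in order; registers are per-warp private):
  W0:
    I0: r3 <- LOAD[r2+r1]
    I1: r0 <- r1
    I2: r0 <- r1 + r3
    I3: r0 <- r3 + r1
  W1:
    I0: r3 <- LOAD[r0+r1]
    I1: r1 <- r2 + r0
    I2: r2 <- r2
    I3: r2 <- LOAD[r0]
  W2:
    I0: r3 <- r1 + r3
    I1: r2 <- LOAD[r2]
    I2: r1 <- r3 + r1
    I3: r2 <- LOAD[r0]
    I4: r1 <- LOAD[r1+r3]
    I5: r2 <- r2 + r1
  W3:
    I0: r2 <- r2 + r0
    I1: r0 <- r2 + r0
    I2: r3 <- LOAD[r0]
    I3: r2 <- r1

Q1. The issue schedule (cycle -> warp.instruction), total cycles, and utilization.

cycle 0: W0.I0
cycle 1: W0.I1
cycle 2: W1.I0
cycle 3: W1.I1
cycle 4: W1.I2
cycle 5: W1.I3
cycle 6: W0.I2
cycle 7: W0.I3
cycle 8: W2.I0
cycle 9: W2.I1
cycle 10: W2.I2
cycle 11: W3.I0
cycle 12: W3.I1
cycle 13: W3.I2
cycle 14: W3.I3
cycle 15: W2.I3
cycle 16: W2.I4
cycle 17: idle
cycle 18: idle
cycle 19: idle
cycle 20: idle
cycle 21: idle
cycle 22: W2.I5

Answer: 23 cycles, utilization 18/23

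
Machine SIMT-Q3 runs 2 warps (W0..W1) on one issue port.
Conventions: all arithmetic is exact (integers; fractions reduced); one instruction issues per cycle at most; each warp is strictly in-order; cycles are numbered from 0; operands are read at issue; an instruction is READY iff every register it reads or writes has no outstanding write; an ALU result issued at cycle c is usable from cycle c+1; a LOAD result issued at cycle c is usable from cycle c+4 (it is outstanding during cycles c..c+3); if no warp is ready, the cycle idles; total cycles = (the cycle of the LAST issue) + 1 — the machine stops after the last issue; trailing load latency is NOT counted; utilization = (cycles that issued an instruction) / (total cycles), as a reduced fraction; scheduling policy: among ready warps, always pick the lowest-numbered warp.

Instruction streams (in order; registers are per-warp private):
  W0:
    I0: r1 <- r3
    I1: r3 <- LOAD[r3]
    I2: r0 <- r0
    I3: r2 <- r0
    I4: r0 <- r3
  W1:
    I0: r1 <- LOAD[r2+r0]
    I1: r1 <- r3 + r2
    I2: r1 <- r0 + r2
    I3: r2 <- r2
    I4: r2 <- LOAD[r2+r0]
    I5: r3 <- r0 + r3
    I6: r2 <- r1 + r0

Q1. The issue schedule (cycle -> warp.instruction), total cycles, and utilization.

cycle 0: W0.I0
cycle 1: W0.I1
cycle 2: W0.I2
cycle 3: W0.I3
cycle 4: W1.I0
cycle 5: W0.I4
cycle 6: idle
cycle 7: idle
cycle 8: W1.I1
cycle 9: W1.I2
cycle 10: W1.I3
cycle 11: W1.I4
cycle 12: W1.I5
cycle 13: idle
cycle 14: idle
cycle 15: W1.I6

Answer: 16 cycles, utilization 3/4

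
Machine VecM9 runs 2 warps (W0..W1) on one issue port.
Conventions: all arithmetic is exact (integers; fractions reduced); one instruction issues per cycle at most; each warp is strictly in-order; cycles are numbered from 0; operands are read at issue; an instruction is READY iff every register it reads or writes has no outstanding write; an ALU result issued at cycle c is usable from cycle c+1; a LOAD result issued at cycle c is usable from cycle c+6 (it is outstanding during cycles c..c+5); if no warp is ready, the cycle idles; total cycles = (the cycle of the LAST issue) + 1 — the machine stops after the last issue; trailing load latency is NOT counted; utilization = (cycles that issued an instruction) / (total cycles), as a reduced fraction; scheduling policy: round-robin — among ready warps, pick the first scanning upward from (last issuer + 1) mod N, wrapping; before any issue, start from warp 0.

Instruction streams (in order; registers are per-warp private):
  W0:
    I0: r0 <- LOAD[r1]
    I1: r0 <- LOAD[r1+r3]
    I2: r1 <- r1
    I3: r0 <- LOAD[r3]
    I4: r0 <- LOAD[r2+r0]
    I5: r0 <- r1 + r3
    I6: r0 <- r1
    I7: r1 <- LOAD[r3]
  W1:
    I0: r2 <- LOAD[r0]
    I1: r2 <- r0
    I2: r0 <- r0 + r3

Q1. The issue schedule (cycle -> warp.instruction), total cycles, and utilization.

cycle 0: W0.I0
cycle 1: W1.I0
cycle 2: idle
cycle 3: idle
cycle 4: idle
cycle 5: idle
cycle 6: W0.I1
cycle 7: W1.I1
cycle 8: W0.I2
cycle 9: W1.I2
cycle 10: idle
cycle 11: idle
cycle 12: W0.I3
cycle 13: idle
cycle 14: idle
cycle 15: idle
cycle 16: idle
cycle 17: idle
cycle 18: W0.I4
cycle 19: idle
cycle 20: idle
cycle 21: idle
cycle 22: idle
cycle 23: idle
cycle 24: W0.I5
cycle 25: W0.I6
cycle 26: W0.I7

Answer: 27 cycles, utilization 11/27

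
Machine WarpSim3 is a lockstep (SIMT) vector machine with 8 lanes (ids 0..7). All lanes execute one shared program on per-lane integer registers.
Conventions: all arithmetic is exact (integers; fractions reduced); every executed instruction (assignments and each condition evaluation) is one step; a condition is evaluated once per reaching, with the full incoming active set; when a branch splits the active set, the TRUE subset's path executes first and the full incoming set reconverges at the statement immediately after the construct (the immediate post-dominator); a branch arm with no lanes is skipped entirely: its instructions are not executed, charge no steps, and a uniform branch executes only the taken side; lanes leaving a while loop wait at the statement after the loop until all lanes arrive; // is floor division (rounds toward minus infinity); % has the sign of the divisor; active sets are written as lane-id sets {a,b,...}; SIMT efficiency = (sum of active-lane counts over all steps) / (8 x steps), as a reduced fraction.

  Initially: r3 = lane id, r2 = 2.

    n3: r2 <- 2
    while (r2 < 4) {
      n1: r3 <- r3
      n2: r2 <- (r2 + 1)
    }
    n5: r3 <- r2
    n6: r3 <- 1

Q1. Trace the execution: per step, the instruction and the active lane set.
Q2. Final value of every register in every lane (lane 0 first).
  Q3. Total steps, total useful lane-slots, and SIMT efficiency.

step 0: r2 <- 2                      {0,1,2,3,4,5,6,7}
step 1: eval (r2 < 4)                {0,1,2,3,4,5,6,7}
step 2: r3 <- r3                     {0,1,2,3,4,5,6,7}
step 3: r2 <- (r2 + 1)               {0,1,2,3,4,5,6,7}
step 4: eval (r2 < 4)                {0,1,2,3,4,5,6,7}
step 5: r3 <- r3                     {0,1,2,3,4,5,6,7}
step 6: r2 <- (r2 + 1)               {0,1,2,3,4,5,6,7}
step 7: eval (r2 < 4)                {0,1,2,3,4,5,6,7}
step 8: r3 <- r2                     {0,1,2,3,4,5,6,7}
step 9: r3 <- 1                      {0,1,2,3,4,5,6,7}

Answer: 10 steps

r3: 1,1,1,1,1,1,1,1
r2: 4,4,4,4,4,4,4,4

steps = 10; useful = 80; efficiency = 80/80 = 1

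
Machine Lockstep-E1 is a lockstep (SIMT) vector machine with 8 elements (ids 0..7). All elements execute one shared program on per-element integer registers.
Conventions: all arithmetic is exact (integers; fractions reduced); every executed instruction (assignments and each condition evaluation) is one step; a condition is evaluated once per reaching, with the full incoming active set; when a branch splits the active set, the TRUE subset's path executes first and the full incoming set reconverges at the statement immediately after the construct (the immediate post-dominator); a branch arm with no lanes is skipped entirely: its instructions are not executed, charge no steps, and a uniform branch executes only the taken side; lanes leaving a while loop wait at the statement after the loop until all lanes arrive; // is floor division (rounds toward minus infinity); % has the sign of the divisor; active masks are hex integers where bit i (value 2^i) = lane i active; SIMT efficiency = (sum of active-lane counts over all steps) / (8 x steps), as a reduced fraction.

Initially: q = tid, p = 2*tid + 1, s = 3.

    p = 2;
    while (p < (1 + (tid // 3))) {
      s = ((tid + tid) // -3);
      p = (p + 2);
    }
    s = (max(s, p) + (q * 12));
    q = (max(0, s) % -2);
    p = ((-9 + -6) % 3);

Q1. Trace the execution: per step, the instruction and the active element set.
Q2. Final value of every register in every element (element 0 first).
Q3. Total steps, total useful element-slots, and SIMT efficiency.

step 0: p <- 2                       0xff
step 1: eval (p < (1 + (tid // 3)))  0xff
step 2: s <- ((tid + tid) // -3)     0xc0
step 3: p <- (p + 2)                 0xc0
step 4: eval (p < (1 + (tid // 3)))  0xc0
step 5: s <- (max(s, p) + (q * 12))  0xff
step 6: q <- (max(0, s) % -2)        0xff
step 7: p <- ((-9 + -6) % 3)         0xff

Answer: 8 steps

q: -1,-1,-1,-1,-1,-1,0,0
p: 0,0,0,0,0,0,0,0
s: 3,15,27,39,51,63,76,88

steps = 8; useful = 46; efficiency = 46/64 = 23/32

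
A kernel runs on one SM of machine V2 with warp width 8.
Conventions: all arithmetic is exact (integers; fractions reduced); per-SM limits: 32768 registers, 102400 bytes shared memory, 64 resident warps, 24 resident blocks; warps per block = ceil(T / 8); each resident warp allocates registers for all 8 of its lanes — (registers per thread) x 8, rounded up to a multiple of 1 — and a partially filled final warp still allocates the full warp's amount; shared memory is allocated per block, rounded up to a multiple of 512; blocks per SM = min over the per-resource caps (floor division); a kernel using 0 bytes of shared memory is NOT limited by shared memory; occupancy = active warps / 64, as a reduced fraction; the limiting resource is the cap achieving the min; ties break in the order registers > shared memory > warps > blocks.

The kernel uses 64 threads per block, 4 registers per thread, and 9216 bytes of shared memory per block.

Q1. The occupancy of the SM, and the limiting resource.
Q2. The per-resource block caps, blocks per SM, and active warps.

Answer: occupancy 1, limited by warps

registers: 128 blocks
shared memory: 11 blocks
warps: 8 blocks
blocks: 24 blocks

Answer: 8 blocks, 64 active warps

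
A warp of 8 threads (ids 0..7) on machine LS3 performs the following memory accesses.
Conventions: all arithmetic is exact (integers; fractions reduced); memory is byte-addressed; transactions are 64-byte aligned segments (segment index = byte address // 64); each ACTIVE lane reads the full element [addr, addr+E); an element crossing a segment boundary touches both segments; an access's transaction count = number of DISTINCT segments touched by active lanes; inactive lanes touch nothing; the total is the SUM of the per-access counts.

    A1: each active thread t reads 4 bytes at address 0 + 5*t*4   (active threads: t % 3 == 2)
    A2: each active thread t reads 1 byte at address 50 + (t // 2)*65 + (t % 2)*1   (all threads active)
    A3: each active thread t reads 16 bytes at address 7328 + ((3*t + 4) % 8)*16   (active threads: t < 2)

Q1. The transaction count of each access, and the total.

A1: 2 transactions
A2: 4 transactions
A3: 2 transactions

Answer: 2,4,2; total 8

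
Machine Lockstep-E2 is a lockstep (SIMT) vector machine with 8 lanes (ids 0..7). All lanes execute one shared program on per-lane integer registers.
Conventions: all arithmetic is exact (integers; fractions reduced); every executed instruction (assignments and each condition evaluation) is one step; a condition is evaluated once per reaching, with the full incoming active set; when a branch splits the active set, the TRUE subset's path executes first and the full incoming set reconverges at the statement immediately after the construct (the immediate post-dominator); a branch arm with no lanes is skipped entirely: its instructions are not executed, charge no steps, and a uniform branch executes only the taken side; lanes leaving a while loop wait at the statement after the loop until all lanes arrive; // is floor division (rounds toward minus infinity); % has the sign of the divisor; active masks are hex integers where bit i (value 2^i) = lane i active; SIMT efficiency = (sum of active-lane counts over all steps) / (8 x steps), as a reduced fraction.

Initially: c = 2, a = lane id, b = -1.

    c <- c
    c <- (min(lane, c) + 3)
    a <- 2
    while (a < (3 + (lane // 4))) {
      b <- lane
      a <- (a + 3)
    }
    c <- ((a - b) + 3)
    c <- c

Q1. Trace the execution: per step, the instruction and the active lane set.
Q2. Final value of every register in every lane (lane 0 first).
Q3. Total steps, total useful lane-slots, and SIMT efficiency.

step 0: c <- c                       0xff
step 1: c <- (min(lane, c) + 3)      0xff
step 2: a <- 2                       0xff
step 3: eval (a < (3 + (lane // 4))) 0xff
step 4: b <- lane                    0xff
step 5: a <- (a + 3)                 0xff
step 6: eval (a < (3 + (lane // 4))) 0xff
step 7: c <- ((a - b) + 3)           0xff
step 8: c <- c                       0xff

Answer: 9 steps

c: 8,7,6,5,4,3,2,1
a: 5,5,5,5,5,5,5,5
b: 0,1,2,3,4,5,6,7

steps = 9; useful = 72; efficiency = 72/72 = 1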